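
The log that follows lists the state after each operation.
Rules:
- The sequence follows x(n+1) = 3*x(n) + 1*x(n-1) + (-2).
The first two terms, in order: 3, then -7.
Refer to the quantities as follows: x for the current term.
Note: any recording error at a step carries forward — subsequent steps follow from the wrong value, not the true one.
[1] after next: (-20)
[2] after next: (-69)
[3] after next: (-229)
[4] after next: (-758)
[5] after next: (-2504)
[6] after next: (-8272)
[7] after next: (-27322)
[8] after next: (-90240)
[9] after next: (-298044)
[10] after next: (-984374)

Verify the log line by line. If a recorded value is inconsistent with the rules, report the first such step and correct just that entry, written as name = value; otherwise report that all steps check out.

step 5, x = -2505

Step 1: x = 3*(-7) + (1)*(3) + (-2) = -20 — agrees with the log.
Step 2: x = 3*(-20) + (1)*(-7) + (-2) = -69 — verified.
Step 3: x = 3*(-69) + (1)*(-20) + (-2) = -229 — matches.
Step 4: x = 3*(-229) + (1)*(-69) + (-2) = -758 — same as recorded.
Step 5: x = 3*(-758) + (1)*(-229) + (-2) = -2505 — not what was recorded.
First deviation found at step 5; the corrected entry is x = -2505.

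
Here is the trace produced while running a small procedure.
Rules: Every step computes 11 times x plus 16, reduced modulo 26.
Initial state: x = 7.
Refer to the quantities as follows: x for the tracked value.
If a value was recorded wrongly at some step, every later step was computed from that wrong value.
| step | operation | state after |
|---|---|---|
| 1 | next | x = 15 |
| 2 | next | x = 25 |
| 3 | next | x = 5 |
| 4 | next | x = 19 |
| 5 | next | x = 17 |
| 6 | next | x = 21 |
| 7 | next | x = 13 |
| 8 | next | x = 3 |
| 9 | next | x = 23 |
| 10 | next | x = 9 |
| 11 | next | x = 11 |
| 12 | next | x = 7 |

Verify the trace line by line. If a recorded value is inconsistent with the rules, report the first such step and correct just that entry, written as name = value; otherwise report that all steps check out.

no error

Recomputing the run from the initial state:
step 1: x = 15
step 2: x = 25
step 3: x = 5
step 4: x = 19
step 5: x = 17
step 6: x = 21
step 7: x = 13
step 8: x = 3
step 9: x = 23
step 10: x = 9
step 11: x = 11
step 12: x = 7
This matches the trace at every step.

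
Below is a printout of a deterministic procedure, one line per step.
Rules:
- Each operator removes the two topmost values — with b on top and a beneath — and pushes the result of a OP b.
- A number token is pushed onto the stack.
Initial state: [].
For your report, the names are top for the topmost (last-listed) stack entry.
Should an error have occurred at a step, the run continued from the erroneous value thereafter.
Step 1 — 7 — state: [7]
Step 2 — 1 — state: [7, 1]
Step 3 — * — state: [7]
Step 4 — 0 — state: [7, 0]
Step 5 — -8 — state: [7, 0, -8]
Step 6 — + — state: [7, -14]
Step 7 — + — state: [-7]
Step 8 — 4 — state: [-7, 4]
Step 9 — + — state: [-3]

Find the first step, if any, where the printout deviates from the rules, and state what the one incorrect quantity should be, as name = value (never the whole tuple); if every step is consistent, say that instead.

Recomputing the run from the initial state:
step 1: [7]
step 2: [7, 1]
step 3: [7]
step 4: [7, 0]
step 5: [7, 0, -8]
step 6: [7, -8]
step 7: [-1]
step 8: [-1, 4]
step 9: [3]
The first disagreement with the printout is at step 6, where the value should be top = -8.

step 6, top = -8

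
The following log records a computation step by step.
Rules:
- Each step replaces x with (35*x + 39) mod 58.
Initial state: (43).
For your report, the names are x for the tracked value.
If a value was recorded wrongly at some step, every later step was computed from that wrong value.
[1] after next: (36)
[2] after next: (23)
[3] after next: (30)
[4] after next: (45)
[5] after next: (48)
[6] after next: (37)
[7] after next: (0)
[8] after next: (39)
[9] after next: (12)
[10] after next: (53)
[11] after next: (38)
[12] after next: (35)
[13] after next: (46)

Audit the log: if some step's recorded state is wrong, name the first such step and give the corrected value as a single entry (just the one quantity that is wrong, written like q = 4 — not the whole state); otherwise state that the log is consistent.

step 1: x = (35*43 + 39) mod 58 = 36 -> agrees with the log
step 2: x = (35*36 + 39) mod 58 = 23 -> agrees with the log
step 3: x = (35*23 + 39) mod 58 = 32 -> the entry is off here
First incorrect step: 3; the correct value is x = 32.

step 3, x = 32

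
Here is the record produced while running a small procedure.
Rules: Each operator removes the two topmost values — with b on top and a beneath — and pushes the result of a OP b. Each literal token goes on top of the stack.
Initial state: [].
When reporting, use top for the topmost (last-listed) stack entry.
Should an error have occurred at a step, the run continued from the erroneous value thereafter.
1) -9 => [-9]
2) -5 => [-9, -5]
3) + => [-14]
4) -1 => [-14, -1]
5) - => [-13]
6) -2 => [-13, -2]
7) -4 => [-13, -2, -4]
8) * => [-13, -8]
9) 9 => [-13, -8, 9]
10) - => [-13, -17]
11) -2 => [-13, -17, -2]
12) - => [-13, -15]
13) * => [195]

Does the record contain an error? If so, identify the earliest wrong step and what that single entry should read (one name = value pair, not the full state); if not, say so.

Step 1: push -9: top = -9 — exactly as logged.
Step 2: push -5: top = -5 — agrees with the record.
Step 3: -9 + -5 = -14 — agrees with the record.
Step 4: push -1: top = -1 — checks out.
Step 5: -14 - -1 = -13 — checks out.
Step 6: push -2: top = -2 — same as recorded.
Step 7: push -4: top = -4 — same as recorded.
Step 8: -2 * -4 = 8 — this is not what the record shows.
The earliest wrong entry is at step 8: it should read top = 8.

step 8, top = 8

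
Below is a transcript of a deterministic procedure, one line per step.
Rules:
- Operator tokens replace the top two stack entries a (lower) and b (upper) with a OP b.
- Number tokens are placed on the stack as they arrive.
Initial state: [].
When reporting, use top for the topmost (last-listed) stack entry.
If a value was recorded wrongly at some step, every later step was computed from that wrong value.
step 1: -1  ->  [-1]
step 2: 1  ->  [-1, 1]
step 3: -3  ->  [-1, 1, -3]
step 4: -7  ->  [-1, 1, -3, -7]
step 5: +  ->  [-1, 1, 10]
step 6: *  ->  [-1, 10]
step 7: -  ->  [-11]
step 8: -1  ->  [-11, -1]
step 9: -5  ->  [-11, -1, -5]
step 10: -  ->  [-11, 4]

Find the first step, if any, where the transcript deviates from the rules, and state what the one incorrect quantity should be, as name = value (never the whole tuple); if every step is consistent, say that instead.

Recomputing the run from the initial state:
step 1: [-1]
step 2: [-1, 1]
step 3: [-1, 1, -3]
step 4: [-1, 1, -3, -7]
step 5: [-1, 1, -10]
step 6: [-1, -10]
step 7: [9]
step 8: [9, -1]
step 9: [9, -1, -5]
step 10: [9, 4]
The first disagreement with the transcript is at step 5, where the value should be top = -10.

step 5, top = -10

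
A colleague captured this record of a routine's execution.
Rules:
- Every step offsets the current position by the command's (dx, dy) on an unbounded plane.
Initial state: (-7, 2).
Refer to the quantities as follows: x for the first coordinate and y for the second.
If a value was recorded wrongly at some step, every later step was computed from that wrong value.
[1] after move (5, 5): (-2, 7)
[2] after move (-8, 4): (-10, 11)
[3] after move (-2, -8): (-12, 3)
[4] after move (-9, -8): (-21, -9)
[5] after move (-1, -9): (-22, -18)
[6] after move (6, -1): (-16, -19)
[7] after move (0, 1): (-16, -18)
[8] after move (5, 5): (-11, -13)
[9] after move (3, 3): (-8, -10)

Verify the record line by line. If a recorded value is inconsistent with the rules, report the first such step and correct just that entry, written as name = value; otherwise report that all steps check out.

Recomputing the run from the initial state:
step 1: x = -2, y = 7
step 2: x = -10, y = 11
step 3: x = -12, y = 3
step 4: x = -21, y = -5
step 5: x = -22, y = -14
step 6: x = -16, y = -15
step 7: x = -16, y = -14
step 8: x = -11, y = -9
step 9: x = -8, y = -6
The first disagreement with the record is at step 4, where the value should be y = -5.

step 4, y = -5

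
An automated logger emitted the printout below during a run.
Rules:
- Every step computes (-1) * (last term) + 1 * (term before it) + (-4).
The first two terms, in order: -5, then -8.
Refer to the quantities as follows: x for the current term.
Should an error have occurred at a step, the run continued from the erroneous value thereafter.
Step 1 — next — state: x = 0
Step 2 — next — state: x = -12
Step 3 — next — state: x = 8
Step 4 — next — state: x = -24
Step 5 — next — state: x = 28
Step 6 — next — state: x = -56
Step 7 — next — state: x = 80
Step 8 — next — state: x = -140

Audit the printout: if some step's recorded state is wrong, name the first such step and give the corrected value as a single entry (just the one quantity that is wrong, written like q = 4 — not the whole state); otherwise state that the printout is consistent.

step 1: x = -1*(-8) + (1)*(-5) + (-4) = -1 -> not what was recorded
That makes step 1 the first incorrect line — x = -1 is what it should show.

step 1, x = -1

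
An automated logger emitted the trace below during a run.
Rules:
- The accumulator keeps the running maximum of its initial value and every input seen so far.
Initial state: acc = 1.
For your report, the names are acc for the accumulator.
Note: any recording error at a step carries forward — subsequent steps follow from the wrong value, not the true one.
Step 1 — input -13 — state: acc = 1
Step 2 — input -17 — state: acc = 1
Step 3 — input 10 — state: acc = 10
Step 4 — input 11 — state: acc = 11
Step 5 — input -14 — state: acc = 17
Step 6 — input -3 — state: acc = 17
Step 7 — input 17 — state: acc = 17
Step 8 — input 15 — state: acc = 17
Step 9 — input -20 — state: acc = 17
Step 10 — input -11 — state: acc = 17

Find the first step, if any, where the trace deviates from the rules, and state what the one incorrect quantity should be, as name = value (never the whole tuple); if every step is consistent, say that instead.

step 5, acc = 11

Step 1: acc = max(1, -13) = 1 — exactly as logged.
Step 2: acc = max(1, -17) = 1 — in agreement.
Step 3: acc = max(1, 10) = 10 — verified.
Step 4: acc = max(10, 11) = 11 — confirmed correct.
Step 5: acc = max(11, -14) = 11 — first mismatch against the trace.
Conclusion: step 5 carries the first error; the entry should be acc = 11.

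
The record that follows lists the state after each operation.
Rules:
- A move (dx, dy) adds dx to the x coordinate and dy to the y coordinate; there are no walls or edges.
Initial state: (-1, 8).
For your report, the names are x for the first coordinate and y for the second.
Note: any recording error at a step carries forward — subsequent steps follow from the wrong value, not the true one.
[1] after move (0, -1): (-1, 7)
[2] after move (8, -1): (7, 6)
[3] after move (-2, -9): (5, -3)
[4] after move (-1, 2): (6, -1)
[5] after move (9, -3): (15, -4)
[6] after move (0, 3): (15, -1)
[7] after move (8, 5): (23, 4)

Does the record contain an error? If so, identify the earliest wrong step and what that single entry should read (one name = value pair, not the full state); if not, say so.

1. x = -1 + (0) = -1, y = 8 + (-1) = 7 (exactly as logged)
2. x = -1 + (8) = 7, y = 7 + (-1) = 6 (same as recorded)
3. x = 7 + (-2) = 5, y = 6 + (-9) = -3 (verified)
4. x = 5 + (-1) = 4, y = -3 + (2) = -1 (the record disagrees here)
That makes step 4 the first incorrect line — x = 4 is what it should show.

step 4, x = 4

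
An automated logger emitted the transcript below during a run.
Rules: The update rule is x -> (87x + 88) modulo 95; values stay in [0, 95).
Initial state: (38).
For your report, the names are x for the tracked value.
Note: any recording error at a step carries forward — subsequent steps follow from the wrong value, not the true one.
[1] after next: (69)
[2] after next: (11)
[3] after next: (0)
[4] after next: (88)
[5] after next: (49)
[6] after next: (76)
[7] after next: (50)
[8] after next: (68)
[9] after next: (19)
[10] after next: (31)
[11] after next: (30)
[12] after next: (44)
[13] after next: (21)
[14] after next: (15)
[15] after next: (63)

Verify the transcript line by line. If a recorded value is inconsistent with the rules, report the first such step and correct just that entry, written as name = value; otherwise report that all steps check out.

1. x = (87*38 + 88) mod 95 = 69 (same as recorded)
2. x = (87*69 + 88) mod 95 = 11 (verified)
3. x = (87*11 + 88) mod 95 = 0 (agrees with the transcript)
4. x = (87*0 + 88) mod 95 = 88 (same as recorded)
5. x = (87*88 + 88) mod 95 = 49 (exactly as logged)
6. x = (87*49 + 88) mod 95 = 76 (agrees with the transcript)
7. x = (87*76 + 88) mod 95 = 50 (exactly as logged)
8. x = (87*50 + 88) mod 95 = 68 (agrees with the transcript)
9. x = (87*68 + 88) mod 95 = 19 (consistent with the transcript)
10. x = (87*19 + 88) mod 95 = 31 (agrees with the transcript)
11. x = (87*31 + 88) mod 95 = 30 (agrees with the transcript)
12. x = (87*30 + 88) mod 95 = 38 (not what was recorded)
Conclusion: step 12 carries the first error; the entry should be x = 38.

step 12, x = 38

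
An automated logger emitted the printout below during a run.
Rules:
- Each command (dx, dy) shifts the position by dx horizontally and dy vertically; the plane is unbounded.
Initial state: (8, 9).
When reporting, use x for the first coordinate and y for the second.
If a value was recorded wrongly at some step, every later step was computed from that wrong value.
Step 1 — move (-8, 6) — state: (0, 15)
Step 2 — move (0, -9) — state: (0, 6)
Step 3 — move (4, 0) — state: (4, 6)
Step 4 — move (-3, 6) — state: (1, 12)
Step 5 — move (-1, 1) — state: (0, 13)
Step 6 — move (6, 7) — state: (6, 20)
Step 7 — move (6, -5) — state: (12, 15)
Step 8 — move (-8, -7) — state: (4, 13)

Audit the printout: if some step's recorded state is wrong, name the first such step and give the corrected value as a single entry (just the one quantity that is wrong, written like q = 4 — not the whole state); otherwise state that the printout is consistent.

step 8, y = 8

step 1: x = 8 + (-8) = 0, y = 9 + (6) = 15 -> exactly as logged
step 2: x = 0 + (0) = 0, y = 15 + (-9) = 6 -> checks out
step 3: x = 0 + (4) = 4, y = 6 + (0) = 6 -> confirmed correct
step 4: x = 4 + (-3) = 1, y = 6 + (6) = 12 -> verified
step 5: x = 1 + (-1) = 0, y = 12 + (1) = 13 -> checks out
step 6: x = 0 + (6) = 6, y = 13 + (7) = 20 -> matches
step 7: x = 6 + (6) = 12, y = 20 + (-5) = 15 -> verified
step 8: x = 12 + (-8) = 4, y = 15 + (-7) = 8 -> the printout has a different value
So the first discrepancy is step 8, where the right value is y = 8.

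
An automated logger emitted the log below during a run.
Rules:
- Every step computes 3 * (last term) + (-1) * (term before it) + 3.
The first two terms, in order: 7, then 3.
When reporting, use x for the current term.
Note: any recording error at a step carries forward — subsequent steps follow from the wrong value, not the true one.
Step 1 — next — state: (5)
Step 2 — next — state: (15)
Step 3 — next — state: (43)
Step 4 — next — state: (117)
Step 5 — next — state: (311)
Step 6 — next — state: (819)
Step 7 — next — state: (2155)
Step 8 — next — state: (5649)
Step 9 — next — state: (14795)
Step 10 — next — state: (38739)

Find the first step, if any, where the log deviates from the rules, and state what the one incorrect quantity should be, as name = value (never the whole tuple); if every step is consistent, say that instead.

step 7, x = 2149

Step 1: x = 3*(3) + (-1)*(7) + (3) = 5 — consistent with the log.
Step 2: x = 3*(5) + (-1)*(3) + (3) = 15 — exactly as logged.
Step 3: x = 3*(15) + (-1)*(5) + (3) = 43 — checks out.
Step 4: x = 3*(43) + (-1)*(15) + (3) = 117 — agrees with the log.
Step 5: x = 3*(117) + (-1)*(43) + (3) = 311 — consistent with the log.
Step 6: x = 3*(311) + (-1)*(117) + (3) = 819 — exactly as logged.
Step 7: x = 3*(819) + (-1)*(311) + (3) = 2149 — a discrepancy with the log.
The earliest wrong entry is at step 7: it should read x = 2149.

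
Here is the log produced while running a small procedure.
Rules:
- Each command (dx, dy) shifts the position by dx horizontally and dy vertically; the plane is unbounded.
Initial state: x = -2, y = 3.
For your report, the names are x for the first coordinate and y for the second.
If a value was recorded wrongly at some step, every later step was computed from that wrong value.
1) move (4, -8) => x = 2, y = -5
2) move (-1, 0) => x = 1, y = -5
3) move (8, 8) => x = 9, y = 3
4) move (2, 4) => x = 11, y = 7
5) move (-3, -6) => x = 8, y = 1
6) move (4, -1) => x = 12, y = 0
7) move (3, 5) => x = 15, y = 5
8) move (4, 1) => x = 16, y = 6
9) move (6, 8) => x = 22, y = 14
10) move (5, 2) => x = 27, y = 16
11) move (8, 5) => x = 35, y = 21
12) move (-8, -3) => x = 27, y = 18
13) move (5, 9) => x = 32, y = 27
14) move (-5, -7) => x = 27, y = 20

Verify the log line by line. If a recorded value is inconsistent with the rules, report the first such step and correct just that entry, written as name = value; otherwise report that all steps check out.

Step 1: x = -2 + (4) = 2, y = 3 + (-8) = -5 — consistent with the log.
Step 2: x = 2 + (-1) = 1, y = -5 + (0) = -5 — consistent with the log.
Step 3: x = 1 + (8) = 9, y = -5 + (8) = 3 — confirmed correct.
Step 4: x = 9 + (2) = 11, y = 3 + (4) = 7 — same as recorded.
Step 5: x = 11 + (-3) = 8, y = 7 + (-6) = 1 — no discrepancy.
Step 6: x = 8 + (4) = 12, y = 1 + (-1) = 0 — consistent with the log.
Step 7: x = 12 + (3) = 15, y = 0 + (5) = 5 — no discrepancy.
Step 8: x = 15 + (4) = 19, y = 5 + (1) = 6 — first mismatch against the log.
Step 8 is the first one off; corrected, x = 19.

step 8, x = 19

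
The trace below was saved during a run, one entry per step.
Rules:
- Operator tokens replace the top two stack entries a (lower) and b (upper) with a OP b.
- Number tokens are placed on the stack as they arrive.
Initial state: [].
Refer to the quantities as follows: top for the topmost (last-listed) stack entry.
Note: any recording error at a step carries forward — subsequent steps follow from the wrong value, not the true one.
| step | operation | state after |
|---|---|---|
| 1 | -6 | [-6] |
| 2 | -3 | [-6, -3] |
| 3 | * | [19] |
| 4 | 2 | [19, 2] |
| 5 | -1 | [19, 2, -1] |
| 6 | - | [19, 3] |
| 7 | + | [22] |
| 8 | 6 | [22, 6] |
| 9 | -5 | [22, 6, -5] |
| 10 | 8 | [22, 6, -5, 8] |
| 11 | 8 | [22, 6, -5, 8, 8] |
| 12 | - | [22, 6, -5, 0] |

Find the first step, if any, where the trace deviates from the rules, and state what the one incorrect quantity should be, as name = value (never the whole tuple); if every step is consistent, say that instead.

step 3, top = 18

Step 1: push -6: top = -6 — checks out.
Step 2: push -3: top = -3 — checks out.
Step 3: -6 * -3 = 18 — the entry is off here.
So the first discrepancy is step 3, where the right value is top = 18.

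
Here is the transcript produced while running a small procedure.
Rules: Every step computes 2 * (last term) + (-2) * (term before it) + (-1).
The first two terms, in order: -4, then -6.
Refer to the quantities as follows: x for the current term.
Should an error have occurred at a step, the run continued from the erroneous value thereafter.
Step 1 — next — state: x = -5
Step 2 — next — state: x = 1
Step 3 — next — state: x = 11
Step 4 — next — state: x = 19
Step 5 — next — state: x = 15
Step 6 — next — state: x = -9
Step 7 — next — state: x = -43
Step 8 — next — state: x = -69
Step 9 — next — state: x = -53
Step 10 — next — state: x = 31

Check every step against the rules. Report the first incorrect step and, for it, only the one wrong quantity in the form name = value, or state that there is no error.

1. x = 2*(-6) + (-2)*(-4) + (-1) = -5 (checks out)
2. x = 2*(-5) + (-2)*(-6) + (-1) = 1 (matches)
3. x = 2*(1) + (-2)*(-5) + (-1) = 11 (matches)
4. x = 2*(11) + (-2)*(1) + (-1) = 19 (consistent with the transcript)
5. x = 2*(19) + (-2)*(11) + (-1) = 15 (no discrepancy)
6. x = 2*(15) + (-2)*(19) + (-1) = -9 (agrees with the transcript)
7. x = 2*(-9) + (-2)*(15) + (-1) = -49 (the entry is off here)
First incorrect step: 7; the correct value is x = -49.

step 7, x = -49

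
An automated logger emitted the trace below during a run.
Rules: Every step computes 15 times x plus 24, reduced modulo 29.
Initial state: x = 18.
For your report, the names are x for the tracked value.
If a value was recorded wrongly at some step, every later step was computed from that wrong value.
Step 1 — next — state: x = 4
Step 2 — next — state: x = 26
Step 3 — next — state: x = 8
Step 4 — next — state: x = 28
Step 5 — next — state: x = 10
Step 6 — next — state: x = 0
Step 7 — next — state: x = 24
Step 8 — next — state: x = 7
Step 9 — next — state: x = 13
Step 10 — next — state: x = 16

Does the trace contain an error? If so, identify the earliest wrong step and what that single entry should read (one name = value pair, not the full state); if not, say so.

step 5, x = 9

step 1: x = (15*18 + 24) mod 29 = 4 -> matches
step 2: x = (15*4 + 24) mod 29 = 26 -> verified
step 3: x = (15*26 + 24) mod 29 = 8 -> matches
step 4: x = (15*8 + 24) mod 29 = 28 -> no discrepancy
step 5: x = (15*28 + 24) mod 29 = 9 -> this is not what the trace shows
The earliest wrong entry is at step 5: it should read x = 9.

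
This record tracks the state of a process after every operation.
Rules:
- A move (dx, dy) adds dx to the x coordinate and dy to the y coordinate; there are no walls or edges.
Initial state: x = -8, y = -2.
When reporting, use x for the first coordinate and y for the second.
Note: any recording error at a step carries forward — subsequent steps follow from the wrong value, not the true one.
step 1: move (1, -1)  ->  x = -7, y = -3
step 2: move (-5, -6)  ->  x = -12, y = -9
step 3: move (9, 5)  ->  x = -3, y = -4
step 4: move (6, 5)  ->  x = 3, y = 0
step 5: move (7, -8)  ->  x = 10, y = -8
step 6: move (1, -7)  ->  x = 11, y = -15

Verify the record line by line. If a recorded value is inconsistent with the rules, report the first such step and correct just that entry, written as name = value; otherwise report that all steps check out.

Recomputing the run from the initial state:
step 1: x = -7, y = -3
step 2: x = -12, y = -9
step 3: x = -3, y = -4
step 4: x = 3, y = 1
step 5: x = 10, y = -7
step 6: x = 11, y = -14
The first disagreement with the record is at step 4, where the value should be y = 1.

step 4, y = 1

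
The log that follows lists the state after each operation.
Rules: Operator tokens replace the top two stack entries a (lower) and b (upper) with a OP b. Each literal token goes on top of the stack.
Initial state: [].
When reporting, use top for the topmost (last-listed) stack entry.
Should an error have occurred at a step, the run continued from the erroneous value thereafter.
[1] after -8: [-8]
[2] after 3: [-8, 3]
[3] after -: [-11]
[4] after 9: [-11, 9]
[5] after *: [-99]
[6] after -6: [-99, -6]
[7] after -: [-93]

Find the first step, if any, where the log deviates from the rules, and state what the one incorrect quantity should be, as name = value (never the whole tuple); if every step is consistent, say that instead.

Step 1: push -8: top = -8 — matches.
Step 2: push 3: top = 3 — confirmed correct.
Step 3: -8 - 3 = -11 — checks out.
Step 4: push 9: top = 9 — agrees with the log.
Step 5: -11 * 9 = -99 — agrees with the log.
Step 6: push -6: top = -6 — same as recorded.
Step 7: -99 - -6 = -93 — agrees with the log.
Every step is consistent.

no error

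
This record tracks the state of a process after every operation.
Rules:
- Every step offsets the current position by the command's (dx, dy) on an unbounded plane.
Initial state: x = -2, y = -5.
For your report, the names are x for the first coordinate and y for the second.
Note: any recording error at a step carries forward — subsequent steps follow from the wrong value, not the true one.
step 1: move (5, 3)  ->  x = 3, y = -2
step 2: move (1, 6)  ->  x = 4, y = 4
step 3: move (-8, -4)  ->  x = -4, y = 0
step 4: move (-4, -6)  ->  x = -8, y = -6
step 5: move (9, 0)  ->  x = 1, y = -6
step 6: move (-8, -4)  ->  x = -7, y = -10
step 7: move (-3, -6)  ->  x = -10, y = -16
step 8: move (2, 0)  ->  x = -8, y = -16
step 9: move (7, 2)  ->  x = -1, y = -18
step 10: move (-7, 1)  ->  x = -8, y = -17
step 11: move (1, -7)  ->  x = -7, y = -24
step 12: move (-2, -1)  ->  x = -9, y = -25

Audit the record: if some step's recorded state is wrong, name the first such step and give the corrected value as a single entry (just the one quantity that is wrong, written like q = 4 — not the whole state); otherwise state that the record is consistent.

Recomputing the run from the initial state:
step 1: x = 3, y = -2
step 2: x = 4, y = 4
step 3: x = -4, y = 0
step 4: x = -8, y = -6
step 5: x = 1, y = -6
step 6: x = -7, y = -10
step 7: x = -10, y = -16
step 8: x = -8, y = -16
step 9: x = -1, y = -14
step 10: x = -8, y = -13
step 11: x = -7, y = -20
step 12: x = -9, y = -21
The first disagreement with the record is at step 9, where the value should be y = -14.

step 9, y = -14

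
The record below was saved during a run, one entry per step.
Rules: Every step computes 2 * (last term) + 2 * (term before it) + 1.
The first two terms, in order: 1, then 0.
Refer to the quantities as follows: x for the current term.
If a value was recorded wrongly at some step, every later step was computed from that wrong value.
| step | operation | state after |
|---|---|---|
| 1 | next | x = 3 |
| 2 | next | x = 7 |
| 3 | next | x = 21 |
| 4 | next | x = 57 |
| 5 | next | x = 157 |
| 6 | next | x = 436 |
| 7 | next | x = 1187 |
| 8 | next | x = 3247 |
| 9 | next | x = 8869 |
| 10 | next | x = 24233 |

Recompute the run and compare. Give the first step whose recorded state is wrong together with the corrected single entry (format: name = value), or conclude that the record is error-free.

step 6, x = 429

Recomputing the run from the initial state:
step 1: x = 3
step 2: x = 7
step 3: x = 21
step 4: x = 57
step 5: x = 157
step 6: x = 429
step 7: x = 1173
step 8: x = 3205
step 9: x = 8757
step 10: x = 23925
The first disagreement with the record is at step 6, where the value should be x = 429.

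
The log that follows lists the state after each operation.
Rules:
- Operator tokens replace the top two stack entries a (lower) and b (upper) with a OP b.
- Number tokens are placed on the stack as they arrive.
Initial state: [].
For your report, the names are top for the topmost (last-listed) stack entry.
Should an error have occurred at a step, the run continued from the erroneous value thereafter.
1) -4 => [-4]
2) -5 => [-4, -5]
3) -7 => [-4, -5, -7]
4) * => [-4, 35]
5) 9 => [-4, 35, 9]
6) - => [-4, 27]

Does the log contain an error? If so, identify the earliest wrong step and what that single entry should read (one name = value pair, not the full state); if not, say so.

step 6, top = 26

1. push -4: top = -4 (confirmed correct)
2. push -5: top = -5 (no discrepancy)
3. push -7: top = -7 (consistent with the log)
4. -5 * -7 = 35 (same as recorded)
5. push 9: top = 9 (in agreement)
6. 35 - 9 = 26 (the log disagrees here)
Conclusion: step 6 carries the first error; the entry should be top = 26.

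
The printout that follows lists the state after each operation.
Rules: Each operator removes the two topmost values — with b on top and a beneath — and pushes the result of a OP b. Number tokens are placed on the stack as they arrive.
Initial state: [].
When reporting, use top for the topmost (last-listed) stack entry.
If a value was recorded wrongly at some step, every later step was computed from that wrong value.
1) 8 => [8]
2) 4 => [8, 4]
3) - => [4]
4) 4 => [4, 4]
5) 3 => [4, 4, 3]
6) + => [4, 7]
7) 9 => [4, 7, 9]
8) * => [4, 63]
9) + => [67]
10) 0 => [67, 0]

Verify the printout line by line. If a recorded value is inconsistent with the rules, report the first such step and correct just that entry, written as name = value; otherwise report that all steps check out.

no error

Recomputing the run from the initial state:
step 1: [8]
step 2: [8, 4]
step 3: [4]
step 4: [4, 4]
step 5: [4, 4, 3]
step 6: [4, 7]
step 7: [4, 7, 9]
step 8: [4, 63]
step 9: [67]
step 10: [67, 0]
This matches the printout at every step.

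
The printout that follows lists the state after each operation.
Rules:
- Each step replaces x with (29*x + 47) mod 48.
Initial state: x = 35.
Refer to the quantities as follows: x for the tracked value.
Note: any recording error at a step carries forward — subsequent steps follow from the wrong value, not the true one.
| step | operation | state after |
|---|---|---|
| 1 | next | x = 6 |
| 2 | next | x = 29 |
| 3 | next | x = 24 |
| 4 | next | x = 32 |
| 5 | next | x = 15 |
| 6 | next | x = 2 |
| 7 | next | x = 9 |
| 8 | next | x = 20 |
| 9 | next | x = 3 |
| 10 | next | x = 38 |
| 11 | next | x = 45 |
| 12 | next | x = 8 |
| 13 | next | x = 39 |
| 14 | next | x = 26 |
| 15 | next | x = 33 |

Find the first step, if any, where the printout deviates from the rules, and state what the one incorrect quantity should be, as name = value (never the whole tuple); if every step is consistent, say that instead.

Recomputing the run from the initial state:
step 1: x = 6
step 2: x = 29
step 3: x = 24
step 4: x = 23
step 5: x = 42
step 6: x = 17
step 7: x = 12
step 8: x = 11
step 9: x = 30
step 10: x = 5
step 11: x = 0
step 12: x = 47
step 13: x = 18
step 14: x = 41
step 15: x = 36
The first disagreement with the printout is at step 4, where the value should be x = 23.

step 4, x = 23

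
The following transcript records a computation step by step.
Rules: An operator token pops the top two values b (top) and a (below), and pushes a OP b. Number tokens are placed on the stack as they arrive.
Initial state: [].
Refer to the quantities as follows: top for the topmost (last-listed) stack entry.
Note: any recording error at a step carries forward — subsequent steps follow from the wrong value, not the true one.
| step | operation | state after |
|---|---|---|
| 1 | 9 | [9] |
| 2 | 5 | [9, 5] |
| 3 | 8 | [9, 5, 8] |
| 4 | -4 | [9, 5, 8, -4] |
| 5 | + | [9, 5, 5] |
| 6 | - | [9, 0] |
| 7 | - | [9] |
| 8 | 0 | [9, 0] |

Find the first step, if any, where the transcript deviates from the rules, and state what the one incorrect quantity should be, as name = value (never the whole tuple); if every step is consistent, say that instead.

Step 1: push 9: top = 9 — no discrepancy.
Step 2: push 5: top = 5 — matches.
Step 3: push 8: top = 8 — same as recorded.
Step 4: push -4: top = -4 — no discrepancy.
Step 5: 8 + -4 = 4 — first mismatch against the transcript.
First deviation found at step 5; the corrected entry is top = 4.

step 5, top = 4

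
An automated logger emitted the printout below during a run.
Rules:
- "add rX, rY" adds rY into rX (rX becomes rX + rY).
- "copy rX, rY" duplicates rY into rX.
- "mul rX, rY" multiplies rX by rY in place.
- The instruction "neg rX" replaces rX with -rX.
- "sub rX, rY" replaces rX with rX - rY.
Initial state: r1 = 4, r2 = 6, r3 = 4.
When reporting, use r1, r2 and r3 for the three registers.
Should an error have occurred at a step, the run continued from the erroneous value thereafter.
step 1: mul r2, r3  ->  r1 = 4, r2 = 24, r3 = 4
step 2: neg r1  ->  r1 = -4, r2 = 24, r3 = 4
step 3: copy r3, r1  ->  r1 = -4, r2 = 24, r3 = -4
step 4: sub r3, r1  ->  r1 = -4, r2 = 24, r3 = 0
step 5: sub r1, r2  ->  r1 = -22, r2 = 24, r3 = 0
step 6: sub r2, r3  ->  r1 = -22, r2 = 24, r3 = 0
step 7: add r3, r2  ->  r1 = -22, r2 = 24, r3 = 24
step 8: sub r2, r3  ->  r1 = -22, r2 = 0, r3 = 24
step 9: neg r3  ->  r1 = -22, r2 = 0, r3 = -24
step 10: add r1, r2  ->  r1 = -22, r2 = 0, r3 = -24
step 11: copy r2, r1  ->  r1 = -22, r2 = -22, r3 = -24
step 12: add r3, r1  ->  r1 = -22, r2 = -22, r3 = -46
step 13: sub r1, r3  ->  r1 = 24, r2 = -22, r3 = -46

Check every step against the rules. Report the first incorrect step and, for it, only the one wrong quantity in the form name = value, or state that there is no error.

Step 1: r2 = 6 * 4 = 24 — checks out.
Step 2: r1 = -(4) = -4 — no discrepancy.
Step 3: r3 = -4 — consistent with the printout.
Step 4: r3 = -4 - -4 = 0 — confirmed correct.
Step 5: r1 = -4 - 24 = -28 — first mismatch against the printout.
The audit stops at step 5: the recorded entry is wrong and should be r1 = -28.

step 5, r1 = -28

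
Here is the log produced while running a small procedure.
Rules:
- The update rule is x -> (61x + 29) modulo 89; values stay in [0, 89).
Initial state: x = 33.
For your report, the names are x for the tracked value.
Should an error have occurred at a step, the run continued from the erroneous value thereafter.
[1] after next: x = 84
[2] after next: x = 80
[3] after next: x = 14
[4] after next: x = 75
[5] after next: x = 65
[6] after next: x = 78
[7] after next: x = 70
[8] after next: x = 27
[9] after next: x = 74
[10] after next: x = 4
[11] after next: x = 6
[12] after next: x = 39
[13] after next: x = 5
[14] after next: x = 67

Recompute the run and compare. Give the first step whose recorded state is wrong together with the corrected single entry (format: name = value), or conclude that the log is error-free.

step 4, x = 82

Recomputing the run from the initial state:
step 1: x = 84
step 2: x = 80
step 3: x = 14
step 4: x = 82
step 5: x = 47
step 6: x = 48
step 7: x = 20
step 8: x = 3
step 9: x = 34
step 10: x = 56
step 11: x = 63
step 12: x = 45
step 13: x = 15
step 14: x = 54
The first disagreement with the log is at step 4, where the value should be x = 82.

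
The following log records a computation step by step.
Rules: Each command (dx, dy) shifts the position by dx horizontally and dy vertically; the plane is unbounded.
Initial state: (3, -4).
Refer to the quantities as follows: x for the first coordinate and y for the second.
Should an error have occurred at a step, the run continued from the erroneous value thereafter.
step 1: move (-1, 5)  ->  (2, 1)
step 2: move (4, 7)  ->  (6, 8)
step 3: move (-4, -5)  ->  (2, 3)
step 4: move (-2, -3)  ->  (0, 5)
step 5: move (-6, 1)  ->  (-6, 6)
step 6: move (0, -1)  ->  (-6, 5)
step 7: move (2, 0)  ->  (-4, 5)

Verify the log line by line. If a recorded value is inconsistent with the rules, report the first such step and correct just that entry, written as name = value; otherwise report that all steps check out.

1. x = 3 + (-1) = 2, y = -4 + (5) = 1 (confirmed correct)
2. x = 2 + (4) = 6, y = 1 + (7) = 8 (exactly as logged)
3. x = 6 + (-4) = 2, y = 8 + (-5) = 3 (no discrepancy)
4. x = 2 + (-2) = 0, y = 3 + (-3) = 0 (the log disagrees here)
First deviation found at step 4; the corrected entry is y = 0.

step 4, y = 0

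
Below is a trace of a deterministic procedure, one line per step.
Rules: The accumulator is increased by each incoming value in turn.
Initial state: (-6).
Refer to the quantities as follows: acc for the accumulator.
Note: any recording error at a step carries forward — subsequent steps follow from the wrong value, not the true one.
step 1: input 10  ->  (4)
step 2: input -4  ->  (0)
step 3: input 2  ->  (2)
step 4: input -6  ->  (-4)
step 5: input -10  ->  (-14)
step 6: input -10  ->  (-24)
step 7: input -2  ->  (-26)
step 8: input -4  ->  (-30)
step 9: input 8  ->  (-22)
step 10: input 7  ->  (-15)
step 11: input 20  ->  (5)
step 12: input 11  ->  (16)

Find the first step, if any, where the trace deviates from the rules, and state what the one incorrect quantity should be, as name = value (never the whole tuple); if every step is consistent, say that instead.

no error

Recomputing the run from the initial state:
step 1: acc = 4
step 2: acc = 0
step 3: acc = 2
step 4: acc = -4
step 5: acc = -14
step 6: acc = -24
step 7: acc = -26
step 8: acc = -30
step 9: acc = -22
step 10: acc = -15
step 11: acc = 5
step 12: acc = 16
This matches the trace at every step.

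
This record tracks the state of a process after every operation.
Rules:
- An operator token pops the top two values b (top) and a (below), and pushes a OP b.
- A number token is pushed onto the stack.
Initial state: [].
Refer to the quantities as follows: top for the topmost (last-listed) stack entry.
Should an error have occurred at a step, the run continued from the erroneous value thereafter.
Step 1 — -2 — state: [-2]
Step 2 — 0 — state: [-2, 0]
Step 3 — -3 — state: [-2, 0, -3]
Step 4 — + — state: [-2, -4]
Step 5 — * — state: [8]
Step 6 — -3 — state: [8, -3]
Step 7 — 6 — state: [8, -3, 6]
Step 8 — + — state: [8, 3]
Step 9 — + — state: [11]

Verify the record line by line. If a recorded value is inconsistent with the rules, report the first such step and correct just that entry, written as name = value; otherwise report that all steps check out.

Step 1: push -2: top = -2 — confirmed correct.
Step 2: push 0: top = 0 — confirmed correct.
Step 3: push -3: top = -3 — agrees with the record.
Step 4: 0 + -3 = -3 — first mismatch against the record.
First incorrect step: 4; the correct value is top = -3.

step 4, top = -3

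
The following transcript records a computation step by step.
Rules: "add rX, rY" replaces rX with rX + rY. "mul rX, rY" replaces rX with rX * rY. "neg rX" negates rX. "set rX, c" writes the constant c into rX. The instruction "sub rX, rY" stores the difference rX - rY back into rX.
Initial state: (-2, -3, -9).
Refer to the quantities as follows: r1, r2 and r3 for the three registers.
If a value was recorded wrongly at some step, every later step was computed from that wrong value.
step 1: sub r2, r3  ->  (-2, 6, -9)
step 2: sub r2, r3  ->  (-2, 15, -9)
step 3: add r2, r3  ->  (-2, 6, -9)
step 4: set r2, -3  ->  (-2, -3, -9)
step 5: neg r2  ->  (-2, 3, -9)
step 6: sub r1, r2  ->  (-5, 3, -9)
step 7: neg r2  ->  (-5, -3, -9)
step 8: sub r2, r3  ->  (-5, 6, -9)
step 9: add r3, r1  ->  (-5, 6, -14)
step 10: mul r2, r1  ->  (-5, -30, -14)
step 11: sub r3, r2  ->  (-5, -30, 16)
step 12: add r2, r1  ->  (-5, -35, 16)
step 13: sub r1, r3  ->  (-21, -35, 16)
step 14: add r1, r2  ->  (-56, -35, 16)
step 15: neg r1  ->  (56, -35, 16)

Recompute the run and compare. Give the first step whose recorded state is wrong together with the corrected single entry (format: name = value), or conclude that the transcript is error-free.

no error

1. r2 = -3 - -9 = 6 (in agreement)
2. r2 = 6 - -9 = 15 (same as recorded)
3. r2 = 15 + -9 = 6 (matches)
4. r2 = -3 (verified)
5. r2 = -(-3) = 3 (no discrepancy)
6. r1 = -2 - 3 = -5 (consistent with the transcript)
7. r2 = -(3) = -3 (same as recorded)
8. r2 = -3 - -9 = 6 (checks out)
9. r3 = -9 + -5 = -14 (consistent with the transcript)
10. r2 = 6 * -5 = -30 (agrees with the transcript)
11. r3 = -14 - -30 = 16 (confirmed correct)
12. r2 = -30 + -5 = -35 (same as recorded)
13. r1 = -5 - 16 = -21 (no discrepancy)
14. r1 = -21 + -35 = -56 (no discrepancy)
15. r1 = -(-56) = 56 (checks out)
Every step is consistent.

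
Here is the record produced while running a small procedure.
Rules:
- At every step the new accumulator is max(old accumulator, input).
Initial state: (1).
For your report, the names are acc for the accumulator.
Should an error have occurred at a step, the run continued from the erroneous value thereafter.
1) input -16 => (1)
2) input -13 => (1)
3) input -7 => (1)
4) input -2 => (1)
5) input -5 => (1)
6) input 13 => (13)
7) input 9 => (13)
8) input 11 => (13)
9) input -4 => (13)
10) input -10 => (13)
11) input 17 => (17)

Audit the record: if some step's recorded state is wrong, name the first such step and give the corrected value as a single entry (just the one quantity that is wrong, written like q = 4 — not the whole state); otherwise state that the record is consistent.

no error

Recomputing the run from the initial state:
step 1: acc = 1
step 2: acc = 1
step 3: acc = 1
step 4: acc = 1
step 5: acc = 1
step 6: acc = 13
step 7: acc = 13
step 8: acc = 13
step 9: acc = 13
step 10: acc = 13
step 11: acc = 17
This matches the record at every step.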